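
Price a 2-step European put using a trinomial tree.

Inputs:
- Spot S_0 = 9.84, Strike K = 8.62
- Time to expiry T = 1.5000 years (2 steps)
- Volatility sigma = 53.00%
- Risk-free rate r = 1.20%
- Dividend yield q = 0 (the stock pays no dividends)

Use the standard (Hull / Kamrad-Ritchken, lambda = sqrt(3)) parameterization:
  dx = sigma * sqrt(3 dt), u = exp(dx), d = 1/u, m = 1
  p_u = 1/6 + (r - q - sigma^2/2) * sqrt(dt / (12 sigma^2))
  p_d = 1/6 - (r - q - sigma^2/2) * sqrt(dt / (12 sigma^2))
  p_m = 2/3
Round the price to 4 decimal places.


Answer: Price = V(0,0) = 1.5784

Derivation:
dt = T/N = 0.750000; dx = sigma*sqrt(3*dt) = 0.795000
u = exp(dx) = 2.214441; d = 1/u = 0.451581
p_u = 0.106077, p_m = 0.666667, p_d = 0.227256
Discount per step: exp(-r*dt) = 0.991040
Stock lattice S(k, j) with j the centered position index:
  k=0: S(0,+0) = 9.8400
  k=1: S(1,-1) = 4.4436; S(1,+0) = 9.8400; S(1,+1) = 21.7901
  k=2: S(2,-2) = 2.0066; S(2,-1) = 4.4436; S(2,+0) = 9.8400; S(2,+1) = 21.7901; S(2,+2) = 48.2529
Terminal payoffs V(N, j) = max(K - S_T, 0):
  V(2,-2) = 6.613372; V(2,-1) = 4.176441; V(2,+0) = 0.000000; V(2,+1) = 0.000000; V(2,+2) = 0.000000
Backward induction: V(k, j) = exp(-r*dt) * [p_u * V(k+1, j+1) + p_m * V(k+1, j) + p_d * V(k+1, j-1)]
  V(1,-1) = exp(-r*dt) * [p_u*0.000000 + p_m*4.176441 + p_d*6.613372] = 4.248812
  V(1,+0) = exp(-r*dt) * [p_u*0.000000 + p_m*0.000000 + p_d*4.176441] = 0.940619
  V(1,+1) = exp(-r*dt) * [p_u*0.000000 + p_m*0.000000 + p_d*0.000000] = 0.000000
  V(0,+0) = exp(-r*dt) * [p_u*0.000000 + p_m*0.940619 + p_d*4.248812] = 1.578379


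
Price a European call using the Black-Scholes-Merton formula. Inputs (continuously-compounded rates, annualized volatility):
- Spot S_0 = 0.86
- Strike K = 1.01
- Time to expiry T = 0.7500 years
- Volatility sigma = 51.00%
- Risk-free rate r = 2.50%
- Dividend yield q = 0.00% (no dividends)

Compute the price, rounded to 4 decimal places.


Answer: Price = 0.1043

Derivation:
d1 = (ln(S/K) + (r - q + 0.5*sigma^2) * T) / (sigma * sqrt(T)) = -0.10072095
d2 = d1 - sigma * sqrt(T) = -0.54239391
exp(-rT) = 0.98142469; exp(-qT) = 1.00000000
C = S_0 * exp(-qT) * N(d1) - K * exp(-rT) * N(d2)
N(d1) = 0.45988599; N(d2) = 0.29377359
C = 0.8600 * 1.00000000 * 0.45988599 - 1.0100 * 0.98142469 * 0.29377359 = 0.1043


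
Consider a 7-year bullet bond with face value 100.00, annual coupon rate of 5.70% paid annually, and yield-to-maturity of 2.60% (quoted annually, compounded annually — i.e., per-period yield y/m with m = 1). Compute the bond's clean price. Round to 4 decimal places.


Answer: Price = 119.6084

Derivation:
Coupon per period c = face * coupon_rate / m = 5.700000
Periods per year m = 1; per-period yield y/m = 0.026000
Number of cashflows N = 7
Cashflows (t years, CF_t, discount factor 1/(1+y/m)^(m*t), PV):
  t = 1.0000: CF_t = 5.700000, DF = 0.974659, PV = 5.555556
  t = 2.0000: CF_t = 5.700000, DF = 0.949960, PV = 5.414771
  t = 3.0000: CF_t = 5.700000, DF = 0.925887, PV = 5.277555
  t = 4.0000: CF_t = 5.700000, DF = 0.902424, PV = 5.143816
  t = 5.0000: CF_t = 5.700000, DF = 0.879555, PV = 5.013466
  t = 6.0000: CF_t = 5.700000, DF = 0.857266, PV = 4.886419
  t = 7.0000: CF_t = 105.700000, DF = 0.835542, PV = 88.316828
Price P = sum_t PV_t = 119.608410


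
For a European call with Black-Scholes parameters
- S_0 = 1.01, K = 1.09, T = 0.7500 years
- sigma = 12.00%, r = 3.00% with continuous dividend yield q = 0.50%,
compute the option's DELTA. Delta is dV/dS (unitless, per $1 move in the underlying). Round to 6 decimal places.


d1 = -0.5011146821; d2 = -0.6050377305
phi(d1) = 0.3518689424; exp(-qT) = 0.9962570225; exp(-rT) = 0.9777512372
N(d1) = 0.3081452072
Delta = exp(-qT) * N(d1) = 0.9962570225 * 0.3081452072 = 0.306992

Answer: Delta = 0.306992


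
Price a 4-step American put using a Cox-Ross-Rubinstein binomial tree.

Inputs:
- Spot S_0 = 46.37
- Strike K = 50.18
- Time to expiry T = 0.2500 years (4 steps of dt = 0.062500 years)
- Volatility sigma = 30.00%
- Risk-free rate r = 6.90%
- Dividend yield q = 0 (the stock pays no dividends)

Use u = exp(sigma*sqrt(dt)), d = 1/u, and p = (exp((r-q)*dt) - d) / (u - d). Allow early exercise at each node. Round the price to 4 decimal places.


Answer: Price = V(0,0) = 4.8765

Derivation:
dt = T/N = 0.062500
u = exp(sigma*sqrt(dt)) = 1.077884; d = 1/u = 0.927743
p = (exp((r-q)*dt) - d) / (u - d) = 0.510044
Discount per step: exp(-r*dt) = 0.995697
Stock lattice S(k, i) with i counting down-moves:
  k=0: S(0,0) = 46.3700
  k=1: S(1,0) = 49.9815; S(1,1) = 43.0195
  k=2: S(2,0) = 53.8743; S(2,1) = 46.3700; S(2,2) = 39.9110
  k=3: S(3,0) = 58.0702; S(3,1) = 49.9815; S(3,2) = 43.0195; S(3,3) = 37.0272
  k=4: S(4,0) = 62.5930; S(4,1) = 53.8743; S(4,2) = 46.3700; S(4,3) = 39.9110; S(4,4) = 34.3517
Terminal payoffs V(N, i) = max(K - S_T, 0):
  V(4,0) = 0.000000; V(4,1) = 0.000000; V(4,2) = 3.810000; V(4,3) = 10.268971; V(4,4) = 15.828259
Backward induction: V(k, i) = exp(-r*dt) * [p * V(k+1, i) + (1-p) * V(k+1, i+1)]; then take max(V_cont, immediate exercise) for American.
  V(3,0) = exp(-r*dt) * [p*0.000000 + (1-p)*0.000000] = 0.000000; exercise = 0.000000; V(3,0) = max -> 0.000000
  V(3,1) = exp(-r*dt) * [p*0.000000 + (1-p)*3.810000] = 1.858700; exercise = 0.198512; V(3,1) = max -> 1.858700
  V(3,2) = exp(-r*dt) * [p*3.810000 + (1-p)*10.268971] = 6.944599; exercise = 7.160535; V(3,2) = max -> 7.160535
  V(3,3) = exp(-r*dt) * [p*10.268971 + (1-p)*15.828259] = 12.936868; exercise = 13.152803; V(3,3) = max -> 13.152803
  V(2,0) = exp(-r*dt) * [p*0.000000 + (1-p)*1.858700] = 0.906763; exercise = 0.000000; V(2,0) = max -> 0.906763
  V(2,1) = exp(-r*dt) * [p*1.858700 + (1-p)*7.160535] = 4.437190; exercise = 3.810000; V(2,1) = max -> 4.437190
  V(2,2) = exp(-r*dt) * [p*7.160535 + (1-p)*13.152803] = 10.053036; exercise = 10.268971; V(2,2) = max -> 10.268971
  V(1,0) = exp(-r*dt) * [p*0.906763 + (1-p)*4.437190] = 2.625171; exercise = 0.198512; V(1,0) = max -> 2.625171
  V(1,1) = exp(-r*dt) * [p*4.437190 + (1-p)*10.268971] = 7.263117; exercise = 7.160535; V(1,1) = max -> 7.263117
  V(0,0) = exp(-r*dt) * [p*2.625171 + (1-p)*7.263117] = 4.876486; exercise = 3.810000; V(0,0) = max -> 4.876486


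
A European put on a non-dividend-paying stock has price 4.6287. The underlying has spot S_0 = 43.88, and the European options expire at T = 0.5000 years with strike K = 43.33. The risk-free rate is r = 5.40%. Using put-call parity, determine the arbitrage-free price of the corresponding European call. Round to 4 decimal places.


Answer: Call price = 6.3330

Derivation:
Put-call parity: C - P = S_0 * exp(-qT) - K * exp(-rT).
S_0 * exp(-qT) = 43.8800 * 1.00000000 = 43.88000000
K * exp(-rT) = 43.3300 * 0.97336124 = 42.17574260
C = P + S*exp(-qT) - K*exp(-rT)
C = 4.6287 + 43.88000000 - 42.17574260 = 6.3330


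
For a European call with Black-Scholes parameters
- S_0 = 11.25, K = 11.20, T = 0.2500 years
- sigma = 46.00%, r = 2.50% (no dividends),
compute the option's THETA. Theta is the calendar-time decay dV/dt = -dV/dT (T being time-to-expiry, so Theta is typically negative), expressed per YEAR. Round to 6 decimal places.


d1 = 0.1615406537; d2 = -0.0684593463
phi(d1) = 0.3937708158; exp(-qT) = 1.0000000000; exp(-rT) = 0.9937694906
Theta = -S*exp(-qT)*phi(d1)*sigma/(2*sqrt(T)) - r*K*exp(-rT)*N(d2) + q*S*exp(-qT)*N(d1)
N(d1) = 0.5641662026; N(d2) = 0.4727099905; sqrt(T) = 0.5000000000
Term 1 = -11.2500 * 1.0000000000 * 0.3937708158 * 0.4600 / (2 * 0.5000000000) = -2.0377639718
Term 2 = -0.0250 * 11.2000 * 0.9937694906 * 0.4727099905 = -0.1315341346
Term 3 = 0 (no dividend yield, q = 0)
Theta = -2.0377639718 + (-0.1315341346) + (0.0000000000) = -2.169298

Answer: Theta = -2.169298


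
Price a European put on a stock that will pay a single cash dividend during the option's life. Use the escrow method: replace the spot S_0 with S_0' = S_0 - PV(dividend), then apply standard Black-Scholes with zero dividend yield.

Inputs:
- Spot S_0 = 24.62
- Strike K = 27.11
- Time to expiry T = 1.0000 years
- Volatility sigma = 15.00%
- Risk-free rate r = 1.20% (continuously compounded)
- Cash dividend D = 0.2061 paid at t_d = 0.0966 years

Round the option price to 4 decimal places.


Answer: Price = 2.9995

Derivation:
PV(D) = D * exp(-r * t_d) = 0.2061 * 0.99884147 = 0.20586123
S_0' = S_0 - PV(D) = 24.6200 - 0.20586123 = 24.41413877
d1 = (ln(S_0'/K) + (r + sigma^2/2)*T) / (sigma*sqrt(T)) = -0.54326827
d2 = d1 - sigma*sqrt(T) = -0.69326827
exp(-rT) = 0.98807171
N(-d1) = 0.70652745; N(-d2) = 0.75592940
P = K * exp(-rT) * N(-d2) - S_0' * N(-d1) = 27.1100 * 0.98807171 * 0.75592940 - 24.41413877 * 0.70652745 = 2.9995


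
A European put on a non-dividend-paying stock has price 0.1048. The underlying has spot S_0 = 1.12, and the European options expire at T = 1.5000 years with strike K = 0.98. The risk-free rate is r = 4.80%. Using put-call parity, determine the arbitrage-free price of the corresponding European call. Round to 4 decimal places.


Answer: Call price = 0.3129

Derivation:
Put-call parity: C - P = S_0 * exp(-qT) - K * exp(-rT).
S_0 * exp(-qT) = 1.1200 * 1.00000000 = 1.12000000
K * exp(-rT) = 0.9800 * 0.93053090 = 0.91192028
C = P + S*exp(-qT) - K*exp(-rT)
C = 0.1048 + 1.12000000 - 0.91192028 = 0.3129


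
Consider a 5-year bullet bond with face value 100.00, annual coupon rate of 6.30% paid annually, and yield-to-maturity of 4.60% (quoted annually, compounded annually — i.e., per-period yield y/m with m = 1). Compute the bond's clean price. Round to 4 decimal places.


Answer: Price = 107.4422

Derivation:
Coupon per period c = face * coupon_rate / m = 6.300000
Periods per year m = 1; per-period yield y/m = 0.046000
Number of cashflows N = 5
Cashflows (t years, CF_t, discount factor 1/(1+y/m)^(m*t), PV):
  t = 1.0000: CF_t = 6.300000, DF = 0.956023, PV = 6.022945
  t = 2.0000: CF_t = 6.300000, DF = 0.913980, PV = 5.758073
  t = 3.0000: CF_t = 6.300000, DF = 0.873786, PV = 5.504850
  t = 4.0000: CF_t = 6.300000, DF = 0.835359, PV = 5.262763
  t = 5.0000: CF_t = 106.300000, DF = 0.798623, PV = 84.893579
Price P = sum_t PV_t = 107.442210


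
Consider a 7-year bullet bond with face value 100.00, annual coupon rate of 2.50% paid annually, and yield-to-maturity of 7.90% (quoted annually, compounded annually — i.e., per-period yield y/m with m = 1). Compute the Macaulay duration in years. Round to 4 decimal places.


Coupon per period c = face * coupon_rate / m = 2.500000
Periods per year m = 1; per-period yield y/m = 0.079000
Number of cashflows N = 7
Cashflows (t years, CF_t, discount factor 1/(1+y/m)^(m*t), PV):
  t = 1.0000: CF_t = 2.500000, DF = 0.926784, PV = 2.316960
  t = 2.0000: CF_t = 2.500000, DF = 0.858929, PV = 2.147322
  t = 3.0000: CF_t = 2.500000, DF = 0.796041, PV = 1.990104
  t = 4.0000: CF_t = 2.500000, DF = 0.737758, PV = 1.844396
  t = 5.0000: CF_t = 2.500000, DF = 0.683743, PV = 1.709357
  t = 6.0000: CF_t = 2.500000, DF = 0.633682, PV = 1.584205
  t = 7.0000: CF_t = 102.500000, DF = 0.587286, PV = 60.196848
Price P = sum_t PV_t = 71.789192
Macaulay numerator sum_t t * PV_t:
  t * PV_t at t = 1.0000: 2.316960
  t * PV_t at t = 2.0000: 4.294643
  t * PV_t at t = 3.0000: 5.970311
  t * PV_t at t = 4.0000: 7.377585
  t * PV_t at t = 5.0000: 8.546785
  t * PV_t at t = 6.0000: 9.505229
  t * PV_t at t = 7.0000: 421.377937
Macaulay duration D = (sum_t t * PV_t) / P = 459.389451 / 71.789192 = 6.399145

Answer: Macaulay duration = 6.3991 years


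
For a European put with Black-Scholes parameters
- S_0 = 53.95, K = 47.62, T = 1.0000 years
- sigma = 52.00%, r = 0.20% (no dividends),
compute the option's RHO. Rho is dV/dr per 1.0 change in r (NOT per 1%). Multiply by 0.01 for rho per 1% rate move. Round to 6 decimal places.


Answer: Rho = -24.068509

Derivation:
d1 = 0.5038554820; d2 = -0.0161445180
phi(d1) = 0.3513846781; exp(-qT) = 1.0000000000; exp(-rT) = 0.9980019987
N(-d2) = 0.5064404510
Rho = -K*T*exp(-rT)*N(-d2) = -47.6200 * 1.0000 * 0.9980019987 * 0.5064404510 = -24.068509


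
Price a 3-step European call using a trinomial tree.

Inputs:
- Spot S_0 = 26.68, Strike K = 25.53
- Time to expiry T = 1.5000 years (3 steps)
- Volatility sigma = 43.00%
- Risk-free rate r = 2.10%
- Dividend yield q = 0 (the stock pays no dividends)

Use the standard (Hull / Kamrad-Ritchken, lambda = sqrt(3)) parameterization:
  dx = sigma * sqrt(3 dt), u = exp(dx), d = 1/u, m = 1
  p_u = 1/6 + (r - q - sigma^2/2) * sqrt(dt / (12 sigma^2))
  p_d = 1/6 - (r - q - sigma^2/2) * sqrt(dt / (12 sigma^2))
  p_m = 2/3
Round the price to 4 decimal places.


dt = T/N = 0.500000; dx = sigma*sqrt(3*dt) = 0.526640
u = exp(dx) = 1.693234; d = 1/u = 0.590586
p_u = 0.132749, p_m = 0.666667, p_d = 0.200585
Discount per step: exp(-r*dt) = 0.989555
Stock lattice S(k, j) with j the centered position index:
  k=0: S(0,+0) = 26.6800
  k=1: S(1,-1) = 15.7568; S(1,+0) = 26.6800; S(1,+1) = 45.1755
  k=2: S(2,-2) = 9.3058; S(2,-1) = 15.7568; S(2,+0) = 26.6800; S(2,+1) = 45.1755; S(2,+2) = 76.4927
  k=3: S(3,-3) = 5.4959; S(3,-2) = 9.3058; S(3,-1) = 15.7568; S(3,+0) = 26.6800; S(3,+1) = 45.1755; S(3,+2) = 76.4927; S(3,+3) = 129.5200
Terminal payoffs V(N, j) = max(S_T - K, 0):
  V(3,-3) = 0.000000; V(3,-2) = 0.000000; V(3,-1) = 0.000000; V(3,+0) = 1.150000; V(3,+1) = 19.645482; V(3,+2) = 50.962662; V(3,+3) = 103.989974
Backward induction: V(k, j) = exp(-r*dt) * [p_u * V(k+1, j+1) + p_m * V(k+1, j) + p_d * V(k+1, j-1)]
  V(2,-2) = exp(-r*dt) * [p_u*0.000000 + p_m*0.000000 + p_d*0.000000] = 0.000000
  V(2,-1) = exp(-r*dt) * [p_u*1.150000 + p_m*0.000000 + p_d*0.000000] = 0.151067
  V(2,+0) = exp(-r*dt) * [p_u*19.645482 + p_m*1.150000 + p_d*0.000000] = 3.339334
  V(2,+1) = exp(-r*dt) * [p_u*50.962662 + p_m*19.645482 + p_d*1.150000] = 19.883023
  V(2,+2) = exp(-r*dt) * [p_u*103.989974 + p_m*50.962662 + p_d*19.645482] = 51.180013
  V(1,-1) = exp(-r*dt) * [p_u*3.339334 + p_m*0.151067 + p_d*0.000000] = 0.538322
  V(1,+0) = exp(-r*dt) * [p_u*19.883023 + p_m*3.339334 + p_d*0.151067] = 4.844833
  V(1,+1) = exp(-r*dt) * [p_u*51.180013 + p_m*19.883023 + p_d*3.339334] = 20.502840
  V(0,+0) = exp(-r*dt) * [p_u*20.502840 + p_m*4.844833 + p_d*0.538322] = 5.996303

Answer: Price = V(0,0) = 5.9963


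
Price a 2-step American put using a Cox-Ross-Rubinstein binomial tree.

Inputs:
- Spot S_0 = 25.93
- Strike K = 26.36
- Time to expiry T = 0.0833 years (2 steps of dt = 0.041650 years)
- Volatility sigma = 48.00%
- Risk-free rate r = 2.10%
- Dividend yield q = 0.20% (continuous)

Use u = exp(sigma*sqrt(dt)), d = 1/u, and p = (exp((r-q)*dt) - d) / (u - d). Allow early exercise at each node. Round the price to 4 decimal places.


dt = T/N = 0.041650
u = exp(sigma*sqrt(dt)) = 1.102919; d = 1/u = 0.906685
p = (exp((r-q)*dt) - d) / (u - d) = 0.479564
Discount per step: exp(-r*dt) = 0.999126
Stock lattice S(k, i) with i counting down-moves:
  k=0: S(0,0) = 25.9300
  k=1: S(1,0) = 28.5987; S(1,1) = 23.5103
  k=2: S(2,0) = 31.5420; S(2,1) = 25.9300; S(2,2) = 21.3165
Terminal payoffs V(N, i) = max(K - S_T, 0):
  V(2,0) = 0.000000; V(2,1) = 0.430000; V(2,2) = 5.043517
Backward induction: V(k, i) = exp(-r*dt) * [p * V(k+1, i) + (1-p) * V(k+1, i+1)]; then take max(V_cont, immediate exercise) for American.
  V(1,0) = exp(-r*dt) * [p*0.000000 + (1-p)*0.430000] = 0.223592; exercise = 0.000000; V(1,0) = max -> 0.223592
  V(1,1) = exp(-r*dt) * [p*0.430000 + (1-p)*5.043517] = 2.828566; exercise = 2.849653; V(1,1) = max -> 2.849653
  V(0,0) = exp(-r*dt) * [p*0.223592 + (1-p)*2.849653] = 1.588899; exercise = 0.430000; V(0,0) = max -> 1.588899

Answer: Price = V(0,0) = 1.5889


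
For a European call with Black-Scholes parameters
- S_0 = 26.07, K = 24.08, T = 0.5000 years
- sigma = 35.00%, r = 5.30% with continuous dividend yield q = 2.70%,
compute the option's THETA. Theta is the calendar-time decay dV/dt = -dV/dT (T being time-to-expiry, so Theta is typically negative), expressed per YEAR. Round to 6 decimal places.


d1 = 0.4971106437; d2 = 0.2496232703
phi(d1) = 0.3525728437; exp(-qT) = 0.9865907163; exp(-rT) = 0.9738480438
Theta = -S*exp(-qT)*phi(d1)*sigma/(2*sqrt(T)) - r*K*exp(-rT)*N(d2) + q*S*exp(-qT)*N(d1)
N(d1) = 0.6904444854; N(d2) = 0.5985606495; sqrt(T) = 0.7071067812
Term 1 = -26.0700 * 0.9865907163 * 0.3525728437 * 0.3500 / (2 * 0.7071067812) = -2.2442950968
Term 2 = -0.0530 * 24.0800 * 0.9738480438 * 0.5985606495 = -0.7439293798
Term 3 = 0.0270 * 26.0700 * 0.9865907163 * 0.6904444854 = 0.4794800976
Theta = -2.2442950968 + (-0.7439293798) + (0.4794800976) = -2.508744

Answer: Theta = -2.508744


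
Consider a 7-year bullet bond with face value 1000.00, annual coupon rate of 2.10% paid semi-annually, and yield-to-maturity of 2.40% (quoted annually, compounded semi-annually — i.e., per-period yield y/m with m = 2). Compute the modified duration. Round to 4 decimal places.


Coupon per period c = face * coupon_rate / m = 10.500000
Periods per year m = 2; per-period yield y/m = 0.012000
Number of cashflows N = 14
Cashflows (t years, CF_t, discount factor 1/(1+y/m)^(m*t), PV):
  t = 0.5000: CF_t = 10.500000, DF = 0.988142, PV = 10.375494
  t = 1.0000: CF_t = 10.500000, DF = 0.976425, PV = 10.252464
  t = 1.5000: CF_t = 10.500000, DF = 0.964847, PV = 10.130894
  t = 2.0000: CF_t = 10.500000, DF = 0.953406, PV = 10.010765
  t = 2.5000: CF_t = 10.500000, DF = 0.942101, PV = 9.892060
  t = 3.0000: CF_t = 10.500000, DF = 0.930930, PV = 9.774763
  t = 3.5000: CF_t = 10.500000, DF = 0.919891, PV = 9.658856
  t = 4.0000: CF_t = 10.500000, DF = 0.908983, PV = 9.544325
  t = 4.5000: CF_t = 10.500000, DF = 0.898205, PV = 9.431151
  t = 5.0000: CF_t = 10.500000, DF = 0.887554, PV = 9.319319
  t = 5.5000: CF_t = 10.500000, DF = 0.877030, PV = 9.208813
  t = 6.0000: CF_t = 10.500000, DF = 0.866630, PV = 9.099618
  t = 6.5000: CF_t = 10.500000, DF = 0.856354, PV = 8.991717
  t = 7.0000: CF_t = 1010.500000, DF = 0.846200, PV = 855.084714
Price P = sum_t PV_t = 980.774952
First compute Macaulay numerator sum_t t * PV_t:
  t * PV_t at t = 0.5000: 5.187747
  t * PV_t at t = 1.0000: 10.252464
  t * PV_t at t = 1.5000: 15.196341
  t * PV_t at t = 2.0000: 20.021529
  t * PV_t at t = 2.5000: 24.730150
  t * PV_t at t = 3.0000: 29.324288
  t * PV_t at t = 3.5000: 33.805998
  t * PV_t at t = 4.0000: 38.177298
  t * PV_t at t = 4.5000: 42.440178
  t * PV_t at t = 5.0000: 46.596595
  t * PV_t at t = 5.5000: 50.648472
  t * PV_t at t = 6.0000: 54.597706
  t * PV_t at t = 6.5000: 58.446161
  t * PV_t at t = 7.0000: 5985.592998
Macaulay duration D = 6415.017926 / 980.774952 = 6.540764
Modified duration = D / (1 + y/m) = 6.540764 / (1 + 0.012000) = 6.463206

Answer: Modified duration = 6.4632


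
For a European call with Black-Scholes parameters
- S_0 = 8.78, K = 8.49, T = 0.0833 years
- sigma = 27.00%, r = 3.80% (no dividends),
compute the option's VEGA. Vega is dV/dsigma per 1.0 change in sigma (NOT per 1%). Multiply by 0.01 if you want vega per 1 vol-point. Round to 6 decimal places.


d1 = 0.5105964220; d2 = 0.4326697257
phi(d1) = 0.3501852824; exp(-qT) = 1.0000000000; exp(-rT) = 0.9968396046
Vega = S * exp(-qT) * phi(d1) * sqrt(T) = 8.7800 * 1.0000000000 * 0.3501852824 * 0.2886173938 = 0.887391

Answer: Vega = 0.887391


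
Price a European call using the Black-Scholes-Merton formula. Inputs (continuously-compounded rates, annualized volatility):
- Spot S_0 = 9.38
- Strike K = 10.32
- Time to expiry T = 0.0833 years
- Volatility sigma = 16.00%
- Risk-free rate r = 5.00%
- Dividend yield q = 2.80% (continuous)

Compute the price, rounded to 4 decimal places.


Answer: Price = 0.0036

Derivation:
d1 = (ln(S/K) + (r - q + 0.5*sigma^2) * T) / (sigma * sqrt(T)) = -2.00536158
d2 = d1 - sigma * sqrt(T) = -2.05154036
exp(-rT) = 0.99584366; exp(-qT) = 0.99767032
C = S_0 * exp(-qT) * N(d1) - K * exp(-rT) * N(d2)
N(d1) = 0.02246220; N(d2) = 0.02010718
C = 9.3800 * 0.99767032 * 0.02246220 - 10.3200 * 0.99584366 * 0.02010718 = 0.0036


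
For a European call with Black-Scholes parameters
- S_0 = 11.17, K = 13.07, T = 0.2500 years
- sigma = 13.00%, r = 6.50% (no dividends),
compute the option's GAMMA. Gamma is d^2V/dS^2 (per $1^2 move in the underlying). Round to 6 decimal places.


d1 = -2.1342371470; d2 = -2.1992371470
phi(d1) = 0.0409082865; exp(-qT) = 1.0000000000; exp(-rT) = 0.9838813190
Gamma = exp(-qT) * phi(d1) / (S * sigma * sqrt(T)) = 1.0000000000 * 0.0409082865 / (11.1700 * 0.1300 * 0.5000000000) = 0.056344

Answer: Gamma = 0.056344


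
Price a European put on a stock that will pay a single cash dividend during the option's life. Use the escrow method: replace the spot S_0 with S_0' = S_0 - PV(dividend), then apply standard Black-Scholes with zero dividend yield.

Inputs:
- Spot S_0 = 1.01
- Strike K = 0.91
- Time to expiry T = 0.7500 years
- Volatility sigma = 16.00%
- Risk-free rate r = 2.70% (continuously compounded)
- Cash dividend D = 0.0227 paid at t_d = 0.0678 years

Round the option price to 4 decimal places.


PV(D) = D * exp(-r * t_d) = 0.0227 * 0.99817107 = 0.02265848
S_0' = S_0 - PV(D) = 1.0100 - 0.02265848 = 0.98734152
d1 = (ln(S_0'/K) + (r + sigma^2/2)*T) / (sigma*sqrt(T)) = 0.80411465
d2 = d1 - sigma*sqrt(T) = 0.66555059
exp(-rT) = 0.97995365
N(-d1) = 0.21066538; N(-d2) = 0.25284920
P = K * exp(-rT) * N(-d2) - S_0' * N(-d1) = 0.9100 * 0.97995365 * 0.25284920 - 0.98734152 * 0.21066538 = 0.0175

Answer: Price = 0.0175


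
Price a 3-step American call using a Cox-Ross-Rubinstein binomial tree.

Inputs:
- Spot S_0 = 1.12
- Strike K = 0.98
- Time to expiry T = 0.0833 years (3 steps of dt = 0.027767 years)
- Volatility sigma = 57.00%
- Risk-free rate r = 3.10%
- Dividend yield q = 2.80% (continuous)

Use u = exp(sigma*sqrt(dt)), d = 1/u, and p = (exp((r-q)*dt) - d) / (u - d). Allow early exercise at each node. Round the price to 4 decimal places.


Answer: Price = V(0,0) = 0.1597

Derivation:
dt = T/N = 0.027767
u = exp(sigma*sqrt(dt)) = 1.099638; d = 1/u = 0.909390
p = (exp((r-q)*dt) - d) / (u - d) = 0.476710
Discount per step: exp(-r*dt) = 0.999140
Stock lattice S(k, i) with i counting down-moves:
  k=0: S(0,0) = 1.1200
  k=1: S(1,0) = 1.2316; S(1,1) = 1.0185
  k=2: S(2,0) = 1.3543; S(2,1) = 1.1200; S(2,2) = 0.9262
  k=3: S(3,0) = 1.4892; S(3,1) = 1.2316; S(3,2) = 1.0185; S(3,3) = 0.8423
Terminal payoffs V(N, i) = max(S_T - K, 0):
  V(3,0) = 0.509249; V(3,1) = 0.251595; V(3,2) = 0.038517; V(3,3) = 0.000000
Backward induction: V(k, i) = exp(-r*dt) * [p * V(k+1, i) + (1-p) * V(k+1, i+1)]; then take max(V_cont, immediate exercise) for American.
  V(2,0) = exp(-r*dt) * [p*0.509249 + (1-p)*0.251595] = 0.374099; exercise = 0.374308; V(2,0) = max -> 0.374308
  V(2,1) = exp(-r*dt) * [p*0.251595 + (1-p)*0.038517] = 0.139973; exercise = 0.140000; V(2,1) = max -> 0.140000
  V(2,2) = exp(-r*dt) * [p*0.038517 + (1-p)*0.000000] = 0.018346; exercise = 0.000000; V(2,2) = max -> 0.018346
  V(1,0) = exp(-r*dt) * [p*0.374308 + (1-p)*0.140000] = 0.251481; exercise = 0.251595; V(1,0) = max -> 0.251595
  V(1,1) = exp(-r*dt) * [p*0.140000 + (1-p)*0.018346] = 0.076274; exercise = 0.038517; V(1,1) = max -> 0.076274
  V(0,0) = exp(-r*dt) * [p*0.251595 + (1-p)*0.076274] = 0.159714; exercise = 0.140000; V(0,0) = max -> 0.159714


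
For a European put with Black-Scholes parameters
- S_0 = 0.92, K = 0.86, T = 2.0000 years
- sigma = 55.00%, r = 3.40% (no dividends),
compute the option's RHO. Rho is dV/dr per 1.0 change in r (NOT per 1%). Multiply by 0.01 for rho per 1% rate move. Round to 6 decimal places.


d1 = 0.5630386353; d2 = -0.2147788240
phi(d1) = 0.3404643746; exp(-qT) = 1.0000000000; exp(-rT) = 0.9342604736
N(-d2) = 0.5850301182
Rho = -K*T*exp(-rT)*N(-d2) = -0.8600 * 2.0000 * 0.9342604736 * 0.5850301182 = -0.940101

Answer: Rho = -0.940101


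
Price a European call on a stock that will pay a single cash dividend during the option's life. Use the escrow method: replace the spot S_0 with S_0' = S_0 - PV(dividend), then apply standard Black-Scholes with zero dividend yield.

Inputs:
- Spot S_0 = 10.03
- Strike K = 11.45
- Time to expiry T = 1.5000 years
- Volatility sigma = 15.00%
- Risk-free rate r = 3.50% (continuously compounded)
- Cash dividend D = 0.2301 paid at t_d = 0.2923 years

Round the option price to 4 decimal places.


Answer: Price = 0.3403

Derivation:
PV(D) = D * exp(-r * t_d) = 0.2301 * 0.98982165 = 0.22775796
S_0' = S_0 - PV(D) = 10.0300 - 0.22775796 = 9.80224204
d1 = (ln(S_0'/K) + (r + sigma^2/2)*T) / (sigma*sqrt(T)) = -0.46814425
d2 = d1 - sigma*sqrt(T) = -0.65185598
exp(-rT) = 0.94885432
N(d1) = 0.31984072; N(d2) = 0.25724704
C = S_0' * N(d1) - K * exp(-rT) * N(d2) = 9.80224204 * 0.31984072 - 11.4500 * 0.94885432 * 0.25724704 = 0.3403


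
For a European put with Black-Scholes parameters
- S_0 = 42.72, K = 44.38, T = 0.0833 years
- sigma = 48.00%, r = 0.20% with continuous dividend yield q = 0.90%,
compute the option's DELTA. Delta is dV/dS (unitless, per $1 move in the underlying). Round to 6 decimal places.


d1 = -0.2101157065; d2 = -0.3486520555
phi(d1) = 0.3902323928; exp(-qT) = 0.9992505810; exp(-rT) = 0.9998334139
N(-d1) = 0.5832113165
Delta = -exp(-qT) * N(-d1) = -0.9992505810 * 0.5832113165 = -0.582774

Answer: Delta = -0.582774


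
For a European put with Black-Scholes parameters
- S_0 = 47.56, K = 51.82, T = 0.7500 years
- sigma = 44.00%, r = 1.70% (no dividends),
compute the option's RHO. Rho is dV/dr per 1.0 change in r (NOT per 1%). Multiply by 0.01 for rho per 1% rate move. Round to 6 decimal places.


d1 = -0.0011392257; d2 = -0.3821904034
phi(d1) = 0.3989420215; exp(-qT) = 1.0000000000; exp(-rT) = 0.9873309369
N(-d2) = 0.6488399302
Rho = -K*T*exp(-rT)*N(-d2) = -51.8200 * 0.7500 * 0.9873309369 * 0.6488399302 = -24.897686

Answer: Rho = -24.897686


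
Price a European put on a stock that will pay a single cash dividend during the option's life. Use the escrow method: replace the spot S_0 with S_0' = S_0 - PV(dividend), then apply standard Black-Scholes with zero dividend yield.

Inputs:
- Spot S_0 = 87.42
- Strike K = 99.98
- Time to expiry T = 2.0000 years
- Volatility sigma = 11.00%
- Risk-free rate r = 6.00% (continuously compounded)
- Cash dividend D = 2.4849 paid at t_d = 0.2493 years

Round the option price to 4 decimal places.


PV(D) = D * exp(-r * t_d) = 2.4849 * 0.98515332 = 2.44800747
S_0' = S_0 - PV(D) = 87.4200 - 2.44800747 = 84.97199253
d1 = (ln(S_0'/K) + (r + sigma^2/2)*T) / (sigma*sqrt(T)) = -0.19637296
d2 = d1 - sigma*sqrt(T) = -0.35193645
exp(-rT) = 0.88692044
N(-d1) = 0.57784087; N(-d2) = 0.63755704
P = K * exp(-rT) * N(-d2) - S_0' * N(-d1) = 99.9800 * 0.88692044 * 0.63755704 - 84.97199253 * 0.57784087 = 7.4346

Answer: Price = 7.4346


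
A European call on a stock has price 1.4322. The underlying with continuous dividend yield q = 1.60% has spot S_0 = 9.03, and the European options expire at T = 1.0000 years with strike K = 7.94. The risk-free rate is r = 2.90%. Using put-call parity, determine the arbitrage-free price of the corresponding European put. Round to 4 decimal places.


Put-call parity: C - P = S_0 * exp(-qT) - K * exp(-rT).
S_0 * exp(-qT) = 9.0300 * 0.98412732 = 8.88666970
K * exp(-rT) = 7.9400 * 0.97141646 = 7.71304673
P = C - S*exp(-qT) + K*exp(-rT)
P = 1.4322 - 8.88666970 + 7.71304673 = 0.2586

Answer: Put price = 0.2586


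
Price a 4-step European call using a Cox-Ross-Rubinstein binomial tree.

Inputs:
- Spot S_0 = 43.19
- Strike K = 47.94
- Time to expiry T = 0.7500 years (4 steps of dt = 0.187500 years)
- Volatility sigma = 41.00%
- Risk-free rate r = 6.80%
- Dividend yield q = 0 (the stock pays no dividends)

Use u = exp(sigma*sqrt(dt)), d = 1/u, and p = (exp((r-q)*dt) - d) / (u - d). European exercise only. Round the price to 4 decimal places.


Answer: Price = V(0,0) = 5.3546

Derivation:
dt = T/N = 0.187500
u = exp(sigma*sqrt(dt)) = 1.194270; d = 1/u = 0.837332
p = (exp((r-q)*dt) - d) / (u - d) = 0.491682
Discount per step: exp(-r*dt) = 0.987331
Stock lattice S(k, i) with i counting down-moves:
  k=0: S(0,0) = 43.1900
  k=1: S(1,0) = 51.5805; S(1,1) = 36.1643
  k=2: S(2,0) = 61.6011; S(2,1) = 43.1900; S(2,2) = 30.2815
  k=3: S(3,0) = 73.5683; S(3,1) = 51.5805; S(3,2) = 36.1643; S(3,3) = 25.3557
  k=4: S(4,0) = 87.8605; S(4,1) = 61.6011; S(4,2) = 43.1900; S(4,3) = 30.2815; S(4,4) = 21.2311
Terminal payoffs V(N, i) = max(S_T - K, 0):
  V(4,0) = 39.920455; V(4,1) = 13.661080; V(4,2) = 0.000000; V(4,3) = 0.000000; V(4,4) = 0.000000
Backward induction: V(k, i) = exp(-r*dt) * [p * V(k+1, i) + (1-p) * V(k+1, i+1)].
  V(3,0) = exp(-r*dt) * [p*39.920455 + (1-p)*13.661080] = 26.235683
  V(3,1) = exp(-r*dt) * [p*13.661080 + (1-p)*0.000000] = 6.631804
  V(3,2) = exp(-r*dt) * [p*0.000000 + (1-p)*0.000000] = 0.000000
  V(3,3) = exp(-r*dt) * [p*0.000000 + (1-p)*0.000000] = 0.000000
  V(2,0) = exp(-r*dt) * [p*26.235683 + (1-p)*6.631804] = 16.064535
  V(2,1) = exp(-r*dt) * [p*6.631804 + (1-p)*0.000000] = 3.219425
  V(2,2) = exp(-r*dt) * [p*0.000000 + (1-p)*0.000000] = 0.000000
  V(1,0) = exp(-r*dt) * [p*16.064535 + (1-p)*3.219425] = 9.414327
  V(1,1) = exp(-r*dt) * [p*3.219425 + (1-p)*0.000000] = 1.562878
  V(0,0) = exp(-r*dt) * [p*9.414327 + (1-p)*1.562878] = 5.354582


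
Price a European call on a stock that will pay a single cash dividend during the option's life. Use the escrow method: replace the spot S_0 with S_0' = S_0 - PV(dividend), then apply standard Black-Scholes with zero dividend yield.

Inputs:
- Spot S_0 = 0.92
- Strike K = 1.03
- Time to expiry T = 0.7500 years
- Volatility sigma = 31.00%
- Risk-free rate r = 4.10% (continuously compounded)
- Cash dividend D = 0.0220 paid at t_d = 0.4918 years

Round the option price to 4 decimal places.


PV(D) = D * exp(-r * t_d) = 0.0220 * 0.98003813 = 0.02156084
S_0' = S_0 - PV(D) = 0.9200 - 0.02156084 = 0.89843916
d1 = (ln(S_0'/K) + (r + sigma^2/2)*T) / (sigma*sqrt(T)) = -0.26024562
d2 = d1 - sigma*sqrt(T) = -0.52871350
exp(-rT) = 0.96971797
N(d1) = 0.39733716; N(d2) = 0.29850211
C = S_0' * N(d1) - K * exp(-rT) * N(d2) = 0.89843916 * 0.39733716 - 1.0300 * 0.96971797 * 0.29850211 = 0.0588

Answer: Price = 0.0588


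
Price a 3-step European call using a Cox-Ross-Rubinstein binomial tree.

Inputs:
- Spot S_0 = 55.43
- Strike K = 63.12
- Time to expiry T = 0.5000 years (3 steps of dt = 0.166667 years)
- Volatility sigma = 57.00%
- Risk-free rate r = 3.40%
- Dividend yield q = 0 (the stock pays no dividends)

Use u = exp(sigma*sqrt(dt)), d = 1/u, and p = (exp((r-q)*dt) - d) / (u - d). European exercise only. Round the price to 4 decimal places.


Answer: Price = V(0,0) = 6.7173

Derivation:
dt = T/N = 0.166667
u = exp(sigma*sqrt(dt)) = 1.262005; d = 1/u = 0.792390
p = (exp((r-q)*dt) - d) / (u - d) = 0.454187
Discount per step: exp(-r*dt) = 0.994349
Stock lattice S(k, i) with i counting down-moves:
  k=0: S(0,0) = 55.4300
  k=1: S(1,0) = 69.9529; S(1,1) = 43.9222
  k=2: S(2,0) = 88.2809; S(2,1) = 55.4300; S(2,2) = 34.8035
  k=3: S(3,0) = 111.4109; S(3,1) = 69.9529; S(3,2) = 43.9222; S(3,3) = 27.5779
Terminal payoffs V(N, i) = max(S_T - K, 0):
  V(3,0) = 48.290941; V(3,1) = 6.832923; V(3,2) = 0.000000; V(3,3) = 0.000000
Backward induction: V(k, i) = exp(-r*dt) * [p * V(k+1, i) + (1-p) * V(k+1, i+1)].
  V(2,0) = exp(-r*dt) * [p*48.290941 + (1-p)*6.832923] = 25.517590
  V(2,1) = exp(-r*dt) * [p*6.832923 + (1-p)*0.000000] = 3.085886
  V(2,2) = exp(-r*dt) * [p*0.000000 + (1-p)*0.000000] = 0.000000
  V(1,0) = exp(-r*dt) * [p*25.517590 + (1-p)*3.085886] = 13.199058
  V(1,1) = exp(-r*dt) * [p*3.085886 + (1-p)*0.000000] = 1.393648
  V(0,0) = exp(-r*dt) * [p*13.199058 + (1-p)*1.393648] = 6.717334


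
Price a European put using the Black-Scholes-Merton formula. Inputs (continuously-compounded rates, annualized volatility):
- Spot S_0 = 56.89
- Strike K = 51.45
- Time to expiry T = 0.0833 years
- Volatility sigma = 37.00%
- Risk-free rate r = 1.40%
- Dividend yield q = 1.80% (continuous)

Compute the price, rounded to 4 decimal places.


Answer: Price = 0.5396

Derivation:
d1 = (ln(S/K) + (r - q + 0.5*sigma^2) * T) / (sigma * sqrt(T)) = 0.99147254
d2 = d1 - sigma * sqrt(T) = 0.88468410
exp(-rT) = 0.99883448; exp(-qT) = 0.99850172
P = K * exp(-rT) * N(-d2) - S_0 * exp(-qT) * N(-d1)
N(-d1) = 0.16072745; N(-d2) = 0.18816352
P = 51.4500 * 0.99883448 * 0.18816352 - 56.8900 * 0.99850172 * 0.16072745 = 0.5396


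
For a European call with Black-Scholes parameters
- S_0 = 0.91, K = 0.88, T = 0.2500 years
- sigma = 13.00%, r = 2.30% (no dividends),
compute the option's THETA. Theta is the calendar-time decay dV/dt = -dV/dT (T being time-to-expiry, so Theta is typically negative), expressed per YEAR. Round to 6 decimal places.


d1 = 0.6366952621; d2 = 0.5716952621
phi(d1) = 0.3257487300; exp(-qT) = 1.0000000000; exp(-rT) = 0.9942664996
Theta = -S*exp(-qT)*phi(d1)*sigma/(2*sqrt(T)) - r*K*exp(-rT)*N(d2) + q*S*exp(-qT)*N(d1)
N(d1) = 0.7378383199; N(d2) = 0.7162357776; sqrt(T) = 0.5000000000
Term 1 = -0.9100 * 1.0000000000 * 0.3257487300 * 0.1300 / (2 * 0.5000000000) = -0.0385360748
Term 2 = -0.0230 * 0.8800 * 0.9942664996 * 0.7162357776 = -0.0144134958
Term 3 = 0 (no dividend yield, q = 0)
Theta = -0.0385360748 + (-0.0144134958) + (0.0000000000) = -0.052950

Answer: Theta = -0.052950


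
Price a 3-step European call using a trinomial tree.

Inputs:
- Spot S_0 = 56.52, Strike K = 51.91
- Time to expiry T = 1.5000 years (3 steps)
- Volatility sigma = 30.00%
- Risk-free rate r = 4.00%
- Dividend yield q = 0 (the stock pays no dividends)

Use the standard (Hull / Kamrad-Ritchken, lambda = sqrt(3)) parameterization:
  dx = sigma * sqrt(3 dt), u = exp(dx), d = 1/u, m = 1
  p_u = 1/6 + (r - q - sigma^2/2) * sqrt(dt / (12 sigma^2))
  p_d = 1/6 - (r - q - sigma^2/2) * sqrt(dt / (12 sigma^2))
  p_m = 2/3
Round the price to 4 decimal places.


Answer: Price = V(0,0) = 12.0344

Derivation:
dt = T/N = 0.500000; dx = sigma*sqrt(3*dt) = 0.367423
u = exp(dx) = 1.444009; d = 1/u = 0.692516
p_u = 0.163265, p_m = 0.666667, p_d = 0.170069
Discount per step: exp(-r*dt) = 0.980199
Stock lattice S(k, j) with j the centered position index:
  k=0: S(0,+0) = 56.5200
  k=1: S(1,-1) = 39.1410; S(1,+0) = 56.5200; S(1,+1) = 81.6154
  k=2: S(2,-2) = 27.1058; S(2,-1) = 39.1410; S(2,+0) = 56.5200; S(2,+1) = 81.6154; S(2,+2) = 117.8534
  k=3: S(3,-3) = 18.7712; S(3,-2) = 27.1058; S(3,-1) = 39.1410; S(3,+0) = 56.5200; S(3,+1) = 81.6154; S(3,+2) = 117.8534; S(3,+3) = 170.1814
Terminal payoffs V(N, j) = max(S_T - K, 0):
  V(3,-3) = 0.000000; V(3,-2) = 0.000000; V(3,-1) = 0.000000; V(3,+0) = 4.610000; V(3,+1) = 29.705404; V(3,+2) = 65.943400; V(3,+3) = 118.271403
Backward induction: V(k, j) = exp(-r*dt) * [p_u * V(k+1, j+1) + p_m * V(k+1, j) + p_d * V(k+1, j-1)]
  V(2,-2) = exp(-r*dt) * [p_u*0.000000 + p_m*0.000000 + p_d*0.000000] = 0.000000
  V(2,-1) = exp(-r*dt) * [p_u*4.610000 + p_m*0.000000 + p_d*0.000000] = 0.737746
  V(2,+0) = exp(-r*dt) * [p_u*29.705404 + p_m*4.610000 + p_d*0.000000] = 7.766285
  V(2,+1) = exp(-r*dt) * [p_u*65.943400 + p_m*29.705404 + p_d*4.610000] = 30.732995
  V(2,+2) = exp(-r*dt) * [p_u*118.271403 + p_m*65.943400 + p_d*29.705404] = 66.970859
  V(1,-1) = exp(-r*dt) * [p_u*7.766285 + p_m*0.737746 + p_d*0.000000] = 1.724944
  V(1,+0) = exp(-r*dt) * [p_u*30.732995 + p_m*7.766285 + p_d*0.737746] = 10.116239
  V(1,+1) = exp(-r*dt) * [p_u*66.970859 + p_m*30.732995 + p_d*7.766285] = 32.095072
  V(0,+0) = exp(-r*dt) * [p_u*32.095072 + p_m*10.116239 + p_d*1.724944] = 12.034397


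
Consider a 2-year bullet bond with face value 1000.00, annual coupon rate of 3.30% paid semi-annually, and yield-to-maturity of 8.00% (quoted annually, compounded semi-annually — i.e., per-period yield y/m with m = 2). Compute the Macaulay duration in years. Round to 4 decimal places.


Coupon per period c = face * coupon_rate / m = 16.500000
Periods per year m = 2; per-period yield y/m = 0.040000
Number of cashflows N = 4
Cashflows (t years, CF_t, discount factor 1/(1+y/m)^(m*t), PV):
  t = 0.5000: CF_t = 16.500000, DF = 0.961538, PV = 15.865385
  t = 1.0000: CF_t = 16.500000, DF = 0.924556, PV = 15.255178
  t = 1.5000: CF_t = 16.500000, DF = 0.888996, PV = 14.668440
  t = 2.0000: CF_t = 1016.500000, DF = 0.854804, PV = 868.908460
Price P = sum_t PV_t = 914.697462
Macaulay numerator sum_t t * PV_t:
  t * PV_t at t = 0.5000: 7.932692
  t * PV_t at t = 1.0000: 15.255178
  t * PV_t at t = 1.5000: 22.002660
  t * PV_t at t = 2.0000: 1737.816920
Macaulay duration D = (sum_t t * PV_t) / P = 1783.007450 / 914.697462 = 1.949287

Answer: Macaulay duration = 1.9493 years


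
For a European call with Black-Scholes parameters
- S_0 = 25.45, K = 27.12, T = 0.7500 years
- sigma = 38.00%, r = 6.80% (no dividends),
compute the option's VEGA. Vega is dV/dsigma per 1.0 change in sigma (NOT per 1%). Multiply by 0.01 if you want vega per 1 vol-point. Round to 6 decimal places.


d1 = 0.1263919406; d2 = -0.2026977129
phi(d1) = 0.3957684367; exp(-qT) = 1.0000000000; exp(-rT) = 0.9502786705
Vega = S * exp(-qT) * phi(d1) * sqrt(T) = 25.4500 * 1.0000000000 * 0.3957684367 * 0.8660254038 = 8.722873

Answer: Vega = 8.722873


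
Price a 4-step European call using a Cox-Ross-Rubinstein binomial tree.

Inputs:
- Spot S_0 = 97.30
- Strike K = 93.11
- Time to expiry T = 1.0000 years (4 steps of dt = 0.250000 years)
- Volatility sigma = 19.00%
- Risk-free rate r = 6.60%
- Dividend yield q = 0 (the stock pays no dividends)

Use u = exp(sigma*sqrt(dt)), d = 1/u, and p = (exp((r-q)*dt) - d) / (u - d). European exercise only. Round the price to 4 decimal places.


dt = T/N = 0.250000
u = exp(sigma*sqrt(dt)) = 1.099659; d = 1/u = 0.909373
p = (exp((r-q)*dt) - d) / (u - d) = 0.563699
Discount per step: exp(-r*dt) = 0.983635
Stock lattice S(k, i) with i counting down-moves:
  k=0: S(0,0) = 97.3000
  k=1: S(1,0) = 106.9968; S(1,1) = 88.4820
  k=2: S(2,0) = 117.6600; S(2,1) = 97.3000; S(2,2) = 80.4631
  k=3: S(3,0) = 129.3858; S(3,1) = 106.9968; S(3,2) = 88.4820; S(3,3) = 73.1710
  k=4: S(4,0) = 142.2803; S(4,1) = 117.6600; S(4,2) = 97.3000; S(4,3) = 80.4631; S(4,4) = 66.5397
Terminal payoffs V(N, i) = max(S_T - K, 0):
  V(4,0) = 49.170291; V(4,1) = 24.549986; V(4,2) = 4.190000; V(4,3) = 0.000000; V(4,4) = 0.000000
Backward induction: V(k, i) = exp(-r*dt) * [p * V(k+1, i) + (1-p) * V(k+1, i+1)].
  V(3,0) = exp(-r*dt) * [p*49.170291 + (1-p)*24.549986] = 37.799555
  V(3,1) = exp(-r*dt) * [p*24.549986 + (1-p)*4.190000] = 15.410516
  V(3,2) = exp(-r*dt) * [p*4.190000 + (1-p)*0.000000] = 2.323246
  V(3,3) = exp(-r*dt) * [p*0.000000 + (1-p)*0.000000] = 0.000000
  V(2,0) = exp(-r*dt) * [p*37.799555 + (1-p)*15.410516] = 27.572471
  V(2,1) = exp(-r*dt) * [p*15.410516 + (1-p)*2.323246] = 9.541779
  V(2,2) = exp(-r*dt) * [p*2.323246 + (1-p)*0.000000] = 1.288180
  V(1,0) = exp(-r*dt) * [p*27.572471 + (1-p)*9.541779] = 19.383182
  V(1,1) = exp(-r*dt) * [p*9.541779 + (1-p)*1.288180] = 5.843506
  V(0,0) = exp(-r*dt) * [p*19.383182 + (1-p)*5.843506] = 13.255279

Answer: Price = V(0,0) = 13.2553


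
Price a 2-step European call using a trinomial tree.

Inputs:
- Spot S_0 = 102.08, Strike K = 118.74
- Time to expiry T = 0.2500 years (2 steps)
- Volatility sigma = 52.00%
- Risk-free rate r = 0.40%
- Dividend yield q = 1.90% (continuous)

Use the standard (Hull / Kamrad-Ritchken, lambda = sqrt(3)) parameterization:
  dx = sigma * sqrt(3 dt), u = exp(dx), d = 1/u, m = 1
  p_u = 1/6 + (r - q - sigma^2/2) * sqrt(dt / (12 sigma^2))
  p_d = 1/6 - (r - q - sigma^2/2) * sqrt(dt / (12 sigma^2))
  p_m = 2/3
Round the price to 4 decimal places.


Answer: Price = V(0,0) = 5.3461

Derivation:
dt = T/N = 0.125000; dx = sigma*sqrt(3*dt) = 0.318434
u = exp(dx) = 1.374972; d = 1/u = 0.727287
p_u = 0.137186, p_m = 0.666667, p_d = 0.196147
Discount per step: exp(-r*dt) = 0.999500
Stock lattice S(k, j) with j the centered position index:
  k=0: S(0,+0) = 102.0800
  k=1: S(1,-1) = 74.2415; S(1,+0) = 102.0800; S(1,+1) = 140.3572
  k=2: S(2,-2) = 53.9949; S(2,-1) = 74.2415; S(2,+0) = 102.0800; S(2,+1) = 140.3572; S(2,+2) = 192.9873
Terminal payoffs V(N, j) = max(S_T - K, 0):
  V(2,-2) = 0.000000; V(2,-1) = 0.000000; V(2,+0) = 0.000000; V(2,+1) = 21.617184; V(2,+2) = 74.247255
Backward induction: V(k, j) = exp(-r*dt) * [p_u * V(k+1, j+1) + p_m * V(k+1, j) + p_d * V(k+1, j-1)]
  V(1,-1) = exp(-r*dt) * [p_u*0.000000 + p_m*0.000000 + p_d*0.000000] = 0.000000
  V(1,+0) = exp(-r*dt) * [p_u*21.617184 + p_m*0.000000 + p_d*0.000000] = 2.964102
  V(1,+1) = exp(-r*dt) * [p_u*74.247255 + p_m*21.617184 + p_d*0.000000] = 24.584876
  V(0,+0) = exp(-r*dt) * [p_u*24.584876 + p_m*2.964102 + p_d*0.000000] = 5.346106


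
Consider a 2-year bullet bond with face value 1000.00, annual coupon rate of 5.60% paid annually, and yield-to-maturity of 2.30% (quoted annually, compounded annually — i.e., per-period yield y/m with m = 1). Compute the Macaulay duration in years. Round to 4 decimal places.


Coupon per period c = face * coupon_rate / m = 56.000000
Periods per year m = 1; per-period yield y/m = 0.023000
Number of cashflows N = 2
Cashflows (t years, CF_t, discount factor 1/(1+y/m)^(m*t), PV):
  t = 1.0000: CF_t = 56.000000, DF = 0.977517, PV = 54.740958
  t = 2.0000: CF_t = 1056.000000, DF = 0.955540, PV = 1009.049916
Price P = sum_t PV_t = 1063.790874
Macaulay numerator sum_t t * PV_t:
  t * PV_t at t = 1.0000: 54.740958
  t * PV_t at t = 2.0000: 2018.099833
Macaulay duration D = (sum_t t * PV_t) / P = 2072.840791 / 1063.790874 = 1.948542

Answer: Macaulay duration = 1.9485 years
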